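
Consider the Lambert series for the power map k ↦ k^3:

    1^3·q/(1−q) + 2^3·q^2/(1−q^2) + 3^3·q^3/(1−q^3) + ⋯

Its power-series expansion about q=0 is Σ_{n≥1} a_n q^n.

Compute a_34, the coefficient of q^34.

a_34 = 44226

[q^34] f(34)=39304,f(17)=4913,f(2)=8,f(1)=1 ⇒ 44226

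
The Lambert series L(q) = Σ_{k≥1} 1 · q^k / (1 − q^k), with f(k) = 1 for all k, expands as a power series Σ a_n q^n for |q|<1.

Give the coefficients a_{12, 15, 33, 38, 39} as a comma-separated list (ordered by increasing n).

6, 4, 4, 4, 4

q^12  k|12↦f(k): 12:1 6:1 4:1 3:1 2:1 1:1  a_12=6
q^15  k|15↦f(k): 1:1 3:1 5:1 15:1  a_15=4
[q^33] f(1)=1,f(3)=1,f(11)=1,f(33)=1 ⇒ 4
q^38  k|38↦f(k): 1:1 2:1 19:1 38:1  a_38=4
n=39: 1·39 3·13 13·3 39·1  f→[1+1+1+1]=4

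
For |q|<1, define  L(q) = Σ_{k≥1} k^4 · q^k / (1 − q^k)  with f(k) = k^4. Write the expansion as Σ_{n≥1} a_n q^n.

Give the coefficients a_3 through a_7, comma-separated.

d|3:{3,1}  Σf=81+1=82
d|4:{1,2,4}  Σf=1+16+256=273
n=5: 1·5 5·1  f→[1+625]=626
q^6  k|6↦f(k): 1:1 2:16 3:81 6:1296  a_6=1394
q^7  k|7↦f(k): 7:2401 1:1  a_7=2402

82, 273, 626, 1394, 2402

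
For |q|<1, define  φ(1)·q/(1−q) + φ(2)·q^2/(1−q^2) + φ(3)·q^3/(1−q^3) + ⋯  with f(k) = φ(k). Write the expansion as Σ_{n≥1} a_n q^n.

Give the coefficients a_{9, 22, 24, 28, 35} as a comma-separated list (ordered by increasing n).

d|9:{1,3,9}  Σφ=1+2+6=9
d|22:{1,2,11,22}  Σφ=1+1+10+10=22
d|24:{1,2,3,4,6,8,12,24}  Σφ=1+1+2+2+2+4+4+8=24
d|28:{28,14,7,4,2,1}  Σφ=12+6+6+2+1+1=28
n=35: 1·35 5·7 7·5 35·1  φ→[1+4+6+24]=35

9, 22, 24, 28, 35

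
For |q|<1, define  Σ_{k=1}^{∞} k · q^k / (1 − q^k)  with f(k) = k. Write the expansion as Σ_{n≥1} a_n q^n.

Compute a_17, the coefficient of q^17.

q^17  k|17↦f(k): 17:17 1:1  a_17=18

a_17 = 18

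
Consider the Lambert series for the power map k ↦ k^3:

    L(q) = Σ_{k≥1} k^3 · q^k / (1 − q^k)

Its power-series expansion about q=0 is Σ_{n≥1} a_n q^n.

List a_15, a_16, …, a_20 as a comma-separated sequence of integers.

n=15: 15·1 5·3 3·5 1·15  f→[3375+125+27+1]=3528
n=16: 1·16 2·8 4·4 8·2 16·1  f→[1+8+64+512+4096]=4681
[q^17] f(1)=1,f(17)=4913 ⇒ 4914
d|18:{18,9,6,3,2,1}  Σf=5832+729+216+27+8+1=6813
q^19  k|19↦f(k): 19:6859 1:1  a_19=6860
[q^20] f(1)=1,f(2)=8,f(4)=64,f(5)=125,f(10)=1000,f(20)=8000 ⇒ 9198

3528, 4681, 4914, 6813, 6860, 9198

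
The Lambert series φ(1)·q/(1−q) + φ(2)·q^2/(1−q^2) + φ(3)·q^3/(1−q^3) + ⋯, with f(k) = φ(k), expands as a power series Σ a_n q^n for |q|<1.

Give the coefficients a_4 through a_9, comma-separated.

n=4: 4·1 2·2 1·4  φ→[2+1+1]=4
d|5:{5,1}  Σφ=4+1=5
n=6: 6·1 3·2 2·3 1·6  φ→[2+2+1+1]=6
d|7:{7,1}  Σφ=6+1=7
[q^8] φ(1)=1,φ(2)=1,φ(4)=2,φ(8)=4 ⇒ 8
q^9  k|9↦φ(k): 1:1 3:2 9:6  a_9=9

4, 5, 6, 7, 8, 9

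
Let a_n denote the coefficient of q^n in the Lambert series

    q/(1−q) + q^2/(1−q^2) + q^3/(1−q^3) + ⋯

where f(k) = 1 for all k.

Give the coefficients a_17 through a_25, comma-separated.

q^17  k|17↦f(k): 17:1 1:1  a_17=2
d|18:{1,2,3,6,9,18}  Σf=1+1+1+1+1+1=6
n=19: 19·1 1·19  f→[1+1]=2
n=20: 1·20 2·10 4·5 5·4 10·2 20·1  f→[1+1+1+1+1+1]=6
q^21  k|21↦f(k): 1:1 3:1 7:1 21:1  a_21=4
[q^22] f(1)=1,f(2)=1,f(11)=1,f(22)=1 ⇒ 4
[q^23] f(1)=1,f(23)=1 ⇒ 2
n=24: 24·1 12·2 8·3 6·4 4·6 3·8 2·12 1·24  f→[1+1+1+1+1+1+1+1]=8
d|25:{25,5,1}  Σf=1+1+1=3

2, 6, 2, 6, 4, 4, 2, 8, 3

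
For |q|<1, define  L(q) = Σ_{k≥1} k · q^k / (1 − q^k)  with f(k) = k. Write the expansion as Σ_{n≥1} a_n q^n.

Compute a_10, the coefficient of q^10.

q^10  k|10↦f(k): 10:10 5:5 2:2 1:1  a_10=18

a_10 = 18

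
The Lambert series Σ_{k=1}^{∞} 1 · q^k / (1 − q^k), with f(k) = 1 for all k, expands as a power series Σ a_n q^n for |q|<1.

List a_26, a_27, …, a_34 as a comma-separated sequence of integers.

4, 4, 6, 2, 8, 2, 6, 4, 4

q^26  k|26↦f(k): 1:1 2:1 13:1 26:1  a_26=4
q^27  k|27↦f(k): 1:1 3:1 9:1 27:1  a_27=4
n=28: 1·28 2·14 4·7 7·4 14·2 28·1  f→[1+1+1+1+1+1]=6
q^29  k|29↦f(k): 29:1 1:1  a_29=2
q^30  k|30↦f(k): 1:1 2:1 3:1 5:1 6:1 10:1 15:1 30:1  a_30=8
d|31:{1,31}  Σf=1+1=2
n=32: 32·1 16·2 8·4 4·8 2·16 1·32  f→[1+1+1+1+1+1]=6
[q^33] f(1)=1,f(3)=1,f(11)=1,f(33)=1 ⇒ 4
q^34  k|34↦f(k): 34:1 17:1 2:1 1:1  a_34=4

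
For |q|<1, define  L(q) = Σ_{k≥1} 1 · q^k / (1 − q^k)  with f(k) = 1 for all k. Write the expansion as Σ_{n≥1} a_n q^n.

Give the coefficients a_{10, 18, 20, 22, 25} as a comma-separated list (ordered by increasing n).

d|10:{10,5,2,1}  Σf=1+1+1+1=4
n=18: 1·18 2·9 3·6 6·3 9·2 18·1  f→[1+1+1+1+1+1]=6
[q^20] f(20)=1,f(10)=1,f(5)=1,f(4)=1,f(2)=1,f(1)=1 ⇒ 6
q^22  k|22↦f(k): 22:1 11:1 2:1 1:1  a_22=4
n=25: 25·1 5·5 1·25  f→[1+1+1]=3

4, 6, 6, 4, 3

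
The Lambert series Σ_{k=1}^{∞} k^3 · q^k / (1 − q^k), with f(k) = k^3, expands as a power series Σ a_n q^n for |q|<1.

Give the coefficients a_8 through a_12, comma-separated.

n=8: 8·1 4·2 2·4 1·8  f→[512+64+8+1]=585
[q^9] f(1)=1,f(3)=27,f(9)=729 ⇒ 757
q^10  k|10↦f(k): 1:1 2:8 5:125 10:1000  a_10=1134
[q^11] f(1)=1,f(11)=1331 ⇒ 1332
n=12: 12·1 6·2 4·3 3·4 2·6 1·12  f→[1728+216+64+27+8+1]=2044

585, 757, 1134, 1332, 2044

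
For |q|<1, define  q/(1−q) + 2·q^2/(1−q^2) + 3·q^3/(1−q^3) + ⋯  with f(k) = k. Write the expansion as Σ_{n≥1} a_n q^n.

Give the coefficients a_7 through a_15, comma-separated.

q^7  k|7↦f(k): 7:7 1:1  a_7=8
q^8  k|8↦f(k): 1:1 2:2 4:4 8:8  a_8=15
d|9:{9,3,1}  Σf=9+3+1=13
d|10:{10,5,2,1}  Σf=10+5+2+1=18
n=11: 11·1 1·11  f→[11+1]=12
[q^12] f(12)=12,f(6)=6,f(4)=4,f(3)=3,f(2)=2,f(1)=1 ⇒ 28
n=13: 1·13 13·1  f→[1+13]=14
[q^14] f(14)=14,f(7)=7,f(2)=2,f(1)=1 ⇒ 24
d|15:{1,3,5,15}  Σf=1+3+5+15=24

8, 15, 13, 18, 12, 28, 14, 24, 24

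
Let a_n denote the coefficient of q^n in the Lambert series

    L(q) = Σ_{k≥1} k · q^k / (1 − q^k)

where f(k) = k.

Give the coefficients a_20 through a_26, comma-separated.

42, 32, 36, 24, 60, 31, 42

[q^20] f(20)=20,f(10)=10,f(5)=5,f(4)=4,f(2)=2,f(1)=1 ⇒ 42
q^21  k|21↦f(k): 21:21 7:7 3:3 1:1  a_21=32
q^22  k|22↦f(k): 1:1 2:2 11:11 22:22  a_22=36
[q^23] f(1)=1,f(23)=23 ⇒ 24
n=24: 24·1 12·2 8·3 6·4 4·6 3·8 2·12 1·24  f→[24+12+8+6+4+3+2+1]=60
n=25: 1·25 5·5 25·1  f→[1+5+25]=31
n=26: 1·26 2·13 13·2 26·1  f→[1+2+13+26]=42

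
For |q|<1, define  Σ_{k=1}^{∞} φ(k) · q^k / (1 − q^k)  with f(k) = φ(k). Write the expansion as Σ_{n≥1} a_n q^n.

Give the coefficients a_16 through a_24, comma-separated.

n=16: 1·16 2·8 4·4 8·2 16·1  φ→[1+1+2+4+8]=16
n=17: 17·1 1·17  φ→[16+1]=17
n=18: 1·18 2·9 3·6 6·3 9·2 18·1  φ→[1+1+2+2+6+6]=18
d|19:{19,1}  Σφ=18+1=19
[q^20] φ(1)=1,φ(2)=1,φ(4)=2,φ(5)=4,φ(10)=4,φ(20)=8 ⇒ 20
q^21  k|21↦φ(k): 1:1 3:2 7:6 21:12  a_21=21
q^22  k|22↦φ(k): 1:1 2:1 11:10 22:10  a_22=22
[q^23] φ(1)=1,φ(23)=22 ⇒ 23
q^24  k|24↦φ(k): 1:1 2:1 3:2 4:2 6:2 8:4 12:4 24:8  a_24=24

16, 17, 18, 19, 20, 21, 22, 23, 24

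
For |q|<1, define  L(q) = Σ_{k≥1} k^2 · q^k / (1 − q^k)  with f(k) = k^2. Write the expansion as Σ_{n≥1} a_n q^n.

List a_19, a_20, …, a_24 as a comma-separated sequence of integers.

n=19: 1·19 19·1  f→[1+361]=362
[q^20] f(20)=400,f(10)=100,f(5)=25,f(4)=16,f(2)=4,f(1)=1 ⇒ 546
d|21:{21,7,3,1}  Σf=441+49+9+1=500
[q^22] f(22)=484,f(11)=121,f(2)=4,f(1)=1 ⇒ 610
d|23:{23,1}  Σf=529+1=530
d|24:{24,12,8,6,4,3,2,1}  Σf=576+144+64+36+16+9+4+1=850

362, 546, 500, 610, 530, 850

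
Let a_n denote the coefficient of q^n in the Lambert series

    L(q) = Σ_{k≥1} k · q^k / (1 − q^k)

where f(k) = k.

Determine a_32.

n=32: 32·1 16·2 8·4 4·8 2·16 1·32  f→[32+16+8+4+2+1]=63

a_32 = 63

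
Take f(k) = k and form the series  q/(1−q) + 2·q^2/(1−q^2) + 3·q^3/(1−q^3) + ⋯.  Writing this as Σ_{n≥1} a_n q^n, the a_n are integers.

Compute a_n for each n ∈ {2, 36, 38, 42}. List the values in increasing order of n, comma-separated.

3, 91, 60, 96

q^2  k|2↦f(k): 1:1 2:2  a_2=3
q^36  k|36↦f(k): 1:1 2:2 3:3 4:4 6:6 9:9 12:12 18:18 36:36  a_36=91
[q^38] f(1)=1,f(2)=2,f(19)=19,f(38)=38 ⇒ 60
n=42: 1·42 2·21 3·14 6·7 7·6 14·3 21·2 42·1  f→[1+2+3+6+7+14+21+42]=96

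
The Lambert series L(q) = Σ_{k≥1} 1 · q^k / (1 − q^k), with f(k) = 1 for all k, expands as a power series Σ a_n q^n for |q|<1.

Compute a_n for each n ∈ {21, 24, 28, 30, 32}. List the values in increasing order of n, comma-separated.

4, 8, 6, 8, 6

q^21  k|21↦f(k): 1:1 3:1 7:1 21:1  a_21=4
n=24: 1·24 2·12 3·8 4·6 6·4 8·3 12·2 24·1  f→[1+1+1+1+1+1+1+1]=8
n=28: 28·1 14·2 7·4 4·7 2·14 1·28  f→[1+1+1+1+1+1]=6
d|30:{30,15,10,6,5,3,2,1}  Σf=1+1+1+1+1+1+1+1=8
q^32  k|32↦f(k): 32:1 16:1 8:1 4:1 2:1 1:1  a_32=6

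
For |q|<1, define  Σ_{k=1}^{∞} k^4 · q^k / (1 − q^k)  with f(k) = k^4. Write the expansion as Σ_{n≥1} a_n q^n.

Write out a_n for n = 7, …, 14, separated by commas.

2402, 4369, 6643, 10642, 14642, 22386, 28562, 40834

[q^7] f(1)=1,f(7)=2401 ⇒ 2402
d|8:{8,4,2,1}  Σf=4096+256+16+1=4369
q^9  k|9↦f(k): 1:1 3:81 9:6561  a_9=6643
n=10: 10·1 5·2 2·5 1·10  f→[10000+625+16+1]=10642
n=11: 1·11 11·1  f→[1+14641]=14642
q^12  k|12↦f(k): 1:1 2:16 3:81 4:256 6:1296 12:20736  a_12=22386
[q^13] f(13)=28561,f(1)=1 ⇒ 28562
q^14  k|14↦f(k): 1:1 2:16 7:2401 14:38416  a_14=40834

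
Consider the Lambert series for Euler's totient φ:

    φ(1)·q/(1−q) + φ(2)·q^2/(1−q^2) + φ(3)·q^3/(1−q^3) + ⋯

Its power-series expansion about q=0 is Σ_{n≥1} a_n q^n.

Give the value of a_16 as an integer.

n=16: 16·1 8·2 4·4 2·8 1·16  φ→[8+4+2+1+1]=16

a_16 = 16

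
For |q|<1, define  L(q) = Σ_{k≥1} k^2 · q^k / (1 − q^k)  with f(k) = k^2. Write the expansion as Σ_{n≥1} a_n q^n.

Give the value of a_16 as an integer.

a_16 = 341

n=16: 1·16 2·8 4·4 8·2 16·1  f→[1+4+16+64+256]=341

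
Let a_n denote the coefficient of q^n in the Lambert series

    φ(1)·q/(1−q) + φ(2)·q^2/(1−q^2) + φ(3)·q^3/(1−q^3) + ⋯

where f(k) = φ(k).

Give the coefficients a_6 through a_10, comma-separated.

n=6: 6·1 3·2 2·3 1·6  φ→[2+2+1+1]=6
d|7:{1,7}  Σφ=1+6=7
[q^8] φ(8)=4,φ(4)=2,φ(2)=1,φ(1)=1 ⇒ 8
q^9  k|9↦φ(k): 1:1 3:2 9:6  a_9=9
[q^10] φ(10)=4,φ(5)=4,φ(2)=1,φ(1)=1 ⇒ 10

6, 7, 8, 9, 10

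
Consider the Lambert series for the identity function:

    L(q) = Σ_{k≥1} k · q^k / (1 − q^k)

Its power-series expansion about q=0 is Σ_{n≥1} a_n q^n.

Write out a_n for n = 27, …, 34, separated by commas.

n=27: 27·1 9·3 3·9 1·27  f→[27+9+3+1]=40
[q^28] f(28)=28,f(14)=14,f(7)=7,f(4)=4,f(2)=2,f(1)=1 ⇒ 56
q^29  k|29↦f(k): 1:1 29:29  a_29=30
n=30: 30·1 15·2 10·3 6·5 5·6 3·10 2·15 1·30  f→[30+15+10+6+5+3+2+1]=72
[q^31] f(31)=31,f(1)=1 ⇒ 32
[q^32] f(32)=32,f(16)=16,f(8)=8,f(4)=4,f(2)=2,f(1)=1 ⇒ 63
[q^33] f(1)=1,f(3)=3,f(11)=11,f(33)=33 ⇒ 48
q^34  k|34↦f(k): 1:1 2:2 17:17 34:34  a_34=54

40, 56, 30, 72, 32, 63, 48, 54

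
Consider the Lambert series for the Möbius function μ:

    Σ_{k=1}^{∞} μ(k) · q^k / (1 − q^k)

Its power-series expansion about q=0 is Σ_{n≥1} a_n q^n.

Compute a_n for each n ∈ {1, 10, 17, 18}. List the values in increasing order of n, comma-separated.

[q^1] μ(1)=1 ⇒ 1
d|10:{1,2,5,10}  Σμ=1+(-1)+(-1)+1=0
q^17  k|17↦μ(k): 17:-1 1:1  a_17=0
d|18:{18,9,6,3,2,1}  Σμ=0+0+1+(-1)+(-1)+1=0

1, 0, 0, 0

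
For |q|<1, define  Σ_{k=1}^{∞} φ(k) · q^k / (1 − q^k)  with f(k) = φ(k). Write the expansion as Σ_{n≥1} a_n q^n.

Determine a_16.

[q^16] φ(16)=8,φ(8)=4,φ(4)=2,φ(2)=1,φ(1)=1 ⇒ 16

a_16 = 16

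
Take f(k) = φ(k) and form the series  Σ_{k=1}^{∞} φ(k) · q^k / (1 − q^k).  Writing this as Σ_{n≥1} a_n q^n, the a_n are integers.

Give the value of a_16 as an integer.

q^16  k|16↦φ(k): 1:1 2:1 4:2 8:4 16:8  a_16=16

a_16 = 16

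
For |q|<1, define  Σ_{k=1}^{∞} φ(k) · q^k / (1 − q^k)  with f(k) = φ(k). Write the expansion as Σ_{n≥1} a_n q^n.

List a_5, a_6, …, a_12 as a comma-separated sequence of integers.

[q^5] φ(5)=4,φ(1)=1 ⇒ 5
d|6:{1,2,3,6}  Σφ=1+1+2+2=6
d|7:{7,1}  Σφ=6+1=7
q^8  k|8↦φ(k): 8:4 4:2 2:1 1:1  a_8=8
d|9:{9,3,1}  Σφ=6+2+1=9
d|10:{10,5,2,1}  Σφ=4+4+1+1=10
d|11:{11,1}  Σφ=10+1=11
[q^12] φ(12)=4,φ(6)=2,φ(4)=2,φ(3)=2,φ(2)=1,φ(1)=1 ⇒ 12

5, 6, 7, 8, 9, 10, 11, 12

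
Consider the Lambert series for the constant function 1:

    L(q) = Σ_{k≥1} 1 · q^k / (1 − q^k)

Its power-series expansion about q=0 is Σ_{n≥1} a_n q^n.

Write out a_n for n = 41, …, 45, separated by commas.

2, 8, 2, 6, 6

[q^41] f(1)=1,f(41)=1 ⇒ 2
[q^42] f(42)=1,f(21)=1,f(14)=1,f(7)=1,f(6)=1,f(3)=1,f(2)=1,f(1)=1 ⇒ 8
[q^43] f(43)=1,f(1)=1 ⇒ 2
q^44  k|44↦f(k): 1:1 2:1 4:1 11:1 22:1 44:1  a_44=6
q^45  k|45↦f(k): 1:1 3:1 5:1 9:1 15:1 45:1  a_45=6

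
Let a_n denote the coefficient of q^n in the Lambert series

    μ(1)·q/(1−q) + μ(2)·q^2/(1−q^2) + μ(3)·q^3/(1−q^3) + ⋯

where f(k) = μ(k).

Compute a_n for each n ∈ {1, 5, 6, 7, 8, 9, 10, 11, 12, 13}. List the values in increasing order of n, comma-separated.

n=1: 1·1  μ→[1]=1
n=5: 1·5 5·1  μ→[1+(-1)]=0
q^6  k|6↦μ(k): 6:1 3:-1 2:-1 1:1  a_6=0
d|7:{7,1}  Σμ=(-1)+1=0
q^8  k|8↦μ(k): 1:1 2:-1 4:0 8:0  a_8=0
d|9:{9,3,1}  Σμ=0+(-1)+1=0
d|10:{10,5,2,1}  Σμ=1+(-1)+(-1)+1=0
n=11: 11·1 1·11  μ→[(-1)+1]=0
[q^12] μ(12)=0,μ(6)=1,μ(4)=0,μ(3)=-1,μ(2)=-1,μ(1)=1 ⇒ 0
[q^13] μ(1)=1,μ(13)=-1 ⇒ 0

1, 0, 0, 0, 0, 0, 0, 0, 0, 0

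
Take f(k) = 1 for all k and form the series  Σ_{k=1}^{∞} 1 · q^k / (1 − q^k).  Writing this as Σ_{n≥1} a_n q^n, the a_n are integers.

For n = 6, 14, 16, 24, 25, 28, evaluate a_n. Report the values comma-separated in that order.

q^6  k|6↦f(k): 1:1 2:1 3:1 6:1  a_6=4
[q^14] f(1)=1,f(2)=1,f(7)=1,f(14)=1 ⇒ 4
n=16: 16·1 8·2 4·4 2·8 1·16  f→[1+1+1+1+1]=5
d|24:{1,2,3,4,6,8,12,24}  Σf=1+1+1+1+1+1+1+1=8
[q^25] f(1)=1,f(5)=1,f(25)=1 ⇒ 3
n=28: 1·28 2·14 4·7 7·4 14·2 28·1  f→[1+1+1+1+1+1]=6

4, 4, 5, 8, 3, 6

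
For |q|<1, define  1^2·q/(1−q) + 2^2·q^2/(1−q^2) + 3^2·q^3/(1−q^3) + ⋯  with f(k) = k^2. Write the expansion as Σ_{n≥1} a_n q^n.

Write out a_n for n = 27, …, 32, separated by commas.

820, 1050, 842, 1300, 962, 1365

q^27  k|27↦f(k): 27:729 9:81 3:9 1:1  a_27=820
q^28  k|28↦f(k): 1:1 2:4 4:16 7:49 14:196 28:784  a_28=1050
d|29:{1,29}  Σf=1+841=842
[q^30] f(1)=1,f(2)=4,f(3)=9,f(5)=25,f(6)=36,f(10)=100,f(15)=225,f(30)=900 ⇒ 1300
n=31: 31·1 1·31  f→[961+1]=962
n=32: 1·32 2·16 4·8 8·4 16·2 32·1  f→[1+4+16+64+256+1024]=1365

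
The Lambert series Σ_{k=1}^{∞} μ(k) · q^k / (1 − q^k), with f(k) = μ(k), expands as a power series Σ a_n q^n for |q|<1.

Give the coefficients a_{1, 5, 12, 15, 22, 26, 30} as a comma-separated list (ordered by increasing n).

1, 0, 0, 0, 0, 0, 0

n=1: 1·1  μ→[1]=1
n=5: 1·5 5·1  μ→[1+(-1)]=0
[q^12] μ(12)=0,μ(6)=1,μ(4)=0,μ(3)=-1,μ(2)=-1,μ(1)=1 ⇒ 0
[q^15] μ(1)=1,μ(3)=-1,μ(5)=-1,μ(15)=1 ⇒ 0
q^22  k|22↦μ(k): 1:1 2:-1 11:-1 22:1  a_22=0
d|26:{1,2,13,26}  Σμ=1+(-1)+(-1)+1=0
d|30:{1,2,3,5,6,10,15,30}  Σμ=1+(-1)+(-1)+(-1)+1+1+1+(-1)=0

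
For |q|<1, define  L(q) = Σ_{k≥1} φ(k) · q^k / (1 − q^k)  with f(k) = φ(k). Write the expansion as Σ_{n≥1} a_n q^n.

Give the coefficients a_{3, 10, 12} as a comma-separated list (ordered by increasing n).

n=3: 3·1 1·3  φ→[2+1]=3
q^10  k|10↦φ(k): 10:4 5:4 2:1 1:1  a_10=10
q^12  k|12↦φ(k): 1:1 2:1 3:2 4:2 6:2 12:4  a_12=12

3, 10, 12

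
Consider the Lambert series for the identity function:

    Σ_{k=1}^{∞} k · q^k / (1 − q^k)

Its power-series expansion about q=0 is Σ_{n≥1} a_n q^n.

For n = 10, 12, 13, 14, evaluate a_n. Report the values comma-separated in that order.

d|10:{1,2,5,10}  Σf=1+2+5+10=18
[q^12] f(1)=1,f(2)=2,f(3)=3,f(4)=4,f(6)=6,f(12)=12 ⇒ 28
[q^13] f(13)=13,f(1)=1 ⇒ 14
q^14  k|14↦f(k): 14:14 7:7 2:2 1:1  a_14=24

18, 28, 14, 24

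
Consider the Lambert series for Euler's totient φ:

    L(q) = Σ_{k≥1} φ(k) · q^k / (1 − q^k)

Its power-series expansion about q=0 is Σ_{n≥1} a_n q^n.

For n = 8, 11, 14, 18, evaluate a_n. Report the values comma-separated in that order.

n=8: 8·1 4·2 2·4 1·8  φ→[4+2+1+1]=8
q^11  k|11↦φ(k): 1:1 11:10  a_11=11
n=14: 1·14 2·7 7·2 14·1  φ→[1+1+6+6]=14
d|18:{1,2,3,6,9,18}  Σφ=1+1+2+2+6+6=18

8, 11, 14, 18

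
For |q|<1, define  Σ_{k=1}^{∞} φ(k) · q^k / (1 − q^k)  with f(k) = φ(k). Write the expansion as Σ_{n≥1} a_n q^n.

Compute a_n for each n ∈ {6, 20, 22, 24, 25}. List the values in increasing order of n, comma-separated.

n=6: 1·6 2·3 3·2 6·1  φ→[1+1+2+2]=6
d|20:{20,10,5,4,2,1}  Σφ=8+4+4+2+1+1=20
d|22:{1,2,11,22}  Σφ=1+1+10+10=22
d|24:{24,12,8,6,4,3,2,1}  Σφ=8+4+4+2+2+2+1+1=24
d|25:{25,5,1}  Σφ=20+4+1=25

6, 20, 22, 24, 25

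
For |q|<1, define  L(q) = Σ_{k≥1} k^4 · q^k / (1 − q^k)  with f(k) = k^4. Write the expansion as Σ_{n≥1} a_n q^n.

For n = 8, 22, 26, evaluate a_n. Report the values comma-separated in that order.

4369, 248914, 485554

d|8:{8,4,2,1}  Σf=4096+256+16+1=4369
[q^22] f(22)=234256,f(11)=14641,f(2)=16,f(1)=1 ⇒ 248914
n=26: 1·26 2·13 13·2 26·1  f→[1+16+28561+456976]=485554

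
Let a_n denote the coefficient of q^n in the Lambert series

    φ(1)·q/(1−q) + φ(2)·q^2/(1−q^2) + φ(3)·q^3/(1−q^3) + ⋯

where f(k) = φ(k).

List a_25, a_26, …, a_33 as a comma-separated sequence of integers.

q^25  k|25↦φ(k): 1:1 5:4 25:20  a_25=25
d|26:{26,13,2,1}  Σφ=12+12+1+1=26
n=27: 27·1 9·3 3·9 1·27  φ→[18+6+2+1]=27
d|28:{28,14,7,4,2,1}  Σφ=12+6+6+2+1+1=28
q^29  k|29↦φ(k): 1:1 29:28  a_29=29
n=30: 30·1 15·2 10·3 6·5 5·6 3·10 2·15 1·30  φ→[8+8+4+2+4+2+1+1]=30
q^31  k|31↦φ(k): 1:1 31:30  a_31=31
d|32:{1,2,4,8,16,32}  Σφ=1+1+2+4+8+16=32
[q^33] φ(1)=1,φ(3)=2,φ(11)=10,φ(33)=20 ⇒ 33

25, 26, 27, 28, 29, 30, 31, 32, 33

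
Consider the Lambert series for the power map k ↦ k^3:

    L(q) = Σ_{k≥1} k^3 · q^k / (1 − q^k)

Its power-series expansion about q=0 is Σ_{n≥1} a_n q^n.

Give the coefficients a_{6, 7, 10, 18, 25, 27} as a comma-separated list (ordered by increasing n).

252, 344, 1134, 6813, 15751, 20440

q^6  k|6↦f(k): 6:216 3:27 2:8 1:1  a_6=252
n=7: 7·1 1·7  f→[343+1]=344
d|10:{1,2,5,10}  Σf=1+8+125+1000=1134
d|18:{1,2,3,6,9,18}  Σf=1+8+27+216+729+5832=6813
d|25:{1,5,25}  Σf=1+125+15625=15751
[q^27] f(27)=19683,f(9)=729,f(3)=27,f(1)=1 ⇒ 20440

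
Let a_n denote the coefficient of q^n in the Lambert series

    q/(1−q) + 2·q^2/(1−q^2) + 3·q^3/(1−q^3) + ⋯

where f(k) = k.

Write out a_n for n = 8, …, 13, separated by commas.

15, 13, 18, 12, 28, 14

d|8:{8,4,2,1}  Σf=8+4+2+1=15
[q^9] f(9)=9,f(3)=3,f(1)=1 ⇒ 13
[q^10] f(1)=1,f(2)=2,f(5)=5,f(10)=10 ⇒ 18
[q^11] f(1)=1,f(11)=11 ⇒ 12
[q^12] f(12)=12,f(6)=6,f(4)=4,f(3)=3,f(2)=2,f(1)=1 ⇒ 28
q^13  k|13↦f(k): 13:13 1:1  a_13=14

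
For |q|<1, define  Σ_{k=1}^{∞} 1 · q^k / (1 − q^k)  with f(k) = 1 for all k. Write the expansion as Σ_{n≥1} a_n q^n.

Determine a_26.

[q^26] f(26)=1,f(13)=1,f(2)=1,f(1)=1 ⇒ 4

a_26 = 4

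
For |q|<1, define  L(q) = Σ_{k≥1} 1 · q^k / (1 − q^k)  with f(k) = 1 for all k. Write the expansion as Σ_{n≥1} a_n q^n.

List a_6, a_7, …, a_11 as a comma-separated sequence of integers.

4, 2, 4, 3, 4, 2

q^6  k|6↦f(k): 1:1 2:1 3:1 6:1  a_6=4
n=7: 1·7 7·1  f→[1+1]=2
[q^8] f(1)=1,f(2)=1,f(4)=1,f(8)=1 ⇒ 4
q^9  k|9↦f(k): 9:1 3:1 1:1  a_9=3
d|10:{1,2,5,10}  Σf=1+1+1+1=4
d|11:{1,11}  Σf=1+1=2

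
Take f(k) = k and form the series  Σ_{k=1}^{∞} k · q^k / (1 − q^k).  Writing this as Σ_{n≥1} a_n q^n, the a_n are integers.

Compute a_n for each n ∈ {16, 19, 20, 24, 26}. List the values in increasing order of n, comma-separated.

31, 20, 42, 60, 42

q^16  k|16↦f(k): 16:16 8:8 4:4 2:2 1:1  a_16=31
n=19: 19·1 1·19  f→[19+1]=20
q^20  k|20↦f(k): 20:20 10:10 5:5 4:4 2:2 1:1  a_20=42
[q^24] f(1)=1,f(2)=2,f(3)=3,f(4)=4,f(6)=6,f(8)=8,f(12)=12,f(24)=24 ⇒ 60
n=26: 26·1 13·2 2·13 1·26  f→[26+13+2+1]=42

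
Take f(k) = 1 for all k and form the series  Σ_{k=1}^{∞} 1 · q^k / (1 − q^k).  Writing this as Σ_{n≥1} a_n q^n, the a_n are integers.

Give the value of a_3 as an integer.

a_3 = 2

d|3:{1,3}  Σf=1+1=2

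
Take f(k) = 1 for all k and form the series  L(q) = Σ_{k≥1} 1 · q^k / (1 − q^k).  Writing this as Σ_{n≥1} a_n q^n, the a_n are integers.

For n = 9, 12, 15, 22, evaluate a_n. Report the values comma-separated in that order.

n=9: 1·9 3·3 9·1  f→[1+1+1]=3
[q^12] f(1)=1,f(2)=1,f(3)=1,f(4)=1,f(6)=1,f(12)=1 ⇒ 6
d|15:{1,3,5,15}  Σf=1+1+1+1=4
q^22  k|22↦f(k): 1:1 2:1 11:1 22:1  a_22=4

3, 6, 4, 4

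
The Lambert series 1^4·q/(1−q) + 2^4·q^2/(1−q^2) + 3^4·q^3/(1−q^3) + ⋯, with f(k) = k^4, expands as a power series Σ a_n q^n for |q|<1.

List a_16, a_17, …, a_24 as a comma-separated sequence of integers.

q^16  k|16↦f(k): 1:1 2:16 4:256 8:4096 16:65536  a_16=69905
[q^17] f(1)=1,f(17)=83521 ⇒ 83522
d|18:{18,9,6,3,2,1}  Σf=104976+6561+1296+81+16+1=112931
[q^19] f(1)=1,f(19)=130321 ⇒ 130322
n=20: 20·1 10·2 5·4 4·5 2·10 1·20  f→[160000+10000+625+256+16+1]=170898
n=21: 1·21 3·7 7·3 21·1  f→[1+81+2401+194481]=196964
[q^22] f(1)=1,f(2)=16,f(11)=14641,f(22)=234256 ⇒ 248914
d|23:{1,23}  Σf=1+279841=279842
q^24  k|24↦f(k): 24:331776 12:20736 8:4096 6:1296 4:256 3:81 2:16 1:1  a_24=358258

69905, 83522, 112931, 130322, 170898, 196964, 248914, 279842, 358258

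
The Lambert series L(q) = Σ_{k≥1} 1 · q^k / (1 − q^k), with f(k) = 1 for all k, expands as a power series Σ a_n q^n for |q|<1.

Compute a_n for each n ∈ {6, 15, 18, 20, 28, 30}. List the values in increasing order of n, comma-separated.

n=6: 6·1 3·2 2·3 1·6  f→[1+1+1+1]=4
d|15:{1,3,5,15}  Σf=1+1+1+1=4
d|18:{18,9,6,3,2,1}  Σf=1+1+1+1+1+1=6
d|20:{1,2,4,5,10,20}  Σf=1+1+1+1+1+1=6
d|28:{1,2,4,7,14,28}  Σf=1+1+1+1+1+1=6
n=30: 30·1 15·2 10·3 6·5 5·6 3·10 2·15 1·30  f→[1+1+1+1+1+1+1+1]=8

4, 4, 6, 6, 6, 8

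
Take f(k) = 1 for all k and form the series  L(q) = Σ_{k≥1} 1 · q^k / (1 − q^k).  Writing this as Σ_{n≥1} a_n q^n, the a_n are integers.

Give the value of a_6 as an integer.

a_6 = 4

q^6  k|6↦f(k): 6:1 3:1 2:1 1:1  a_6=4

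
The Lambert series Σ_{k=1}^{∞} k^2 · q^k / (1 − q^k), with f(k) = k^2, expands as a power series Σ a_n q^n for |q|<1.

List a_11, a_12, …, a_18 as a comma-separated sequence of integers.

122, 210, 170, 250, 260, 341, 290, 455

[q^11] f(11)=121,f(1)=1 ⇒ 122
[q^12] f(12)=144,f(6)=36,f(4)=16,f(3)=9,f(2)=4,f(1)=1 ⇒ 210
q^13  k|13↦f(k): 1:1 13:169  a_13=170
[q^14] f(1)=1,f(2)=4,f(7)=49,f(14)=196 ⇒ 250
d|15:{15,5,3,1}  Σf=225+25+9+1=260
d|16:{16,8,4,2,1}  Σf=256+64+16+4+1=341
[q^17] f(1)=1,f(17)=289 ⇒ 290
q^18  k|18↦f(k): 18:324 9:81 6:36 3:9 2:4 1:1  a_18=455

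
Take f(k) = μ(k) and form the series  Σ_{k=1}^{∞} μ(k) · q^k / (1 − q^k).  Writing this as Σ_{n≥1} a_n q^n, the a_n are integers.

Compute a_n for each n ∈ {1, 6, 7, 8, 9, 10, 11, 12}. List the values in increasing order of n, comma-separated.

1, 0, 0, 0, 0, 0, 0, 0

q^1  k|1↦μ(k): 1:1  a_1=1
q^6  k|6↦μ(k): 6:1 3:-1 2:-1 1:1  a_6=0
[q^7] μ(1)=1,μ(7)=-1 ⇒ 0
n=8: 1·8 2·4 4·2 8·1  μ→[1+(-1)+0+0]=0
n=9: 1·9 3·3 9·1  μ→[1+(-1)+0]=0
q^10  k|10↦μ(k): 10:1 5:-1 2:-1 1:1  a_10=0
[q^11] μ(11)=-1,μ(1)=1 ⇒ 0
d|12:{12,6,4,3,2,1}  Σμ=0+1+0+(-1)+(-1)+1=0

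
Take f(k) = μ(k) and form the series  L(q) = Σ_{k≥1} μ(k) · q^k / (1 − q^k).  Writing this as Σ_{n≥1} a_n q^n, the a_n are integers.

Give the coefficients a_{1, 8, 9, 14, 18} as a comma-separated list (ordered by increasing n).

1, 0, 0, 0, 0

q^1  k|1↦μ(k): 1:1  a_1=1
q^8  k|8↦μ(k): 1:1 2:-1 4:0 8:0  a_8=0
[q^9] μ(1)=1,μ(3)=-1,μ(9)=0 ⇒ 0
d|14:{1,2,7,14}  Σμ=1+(-1)+(-1)+1=0
q^18  k|18↦μ(k): 1:1 2:-1 3:-1 6:1 9:0 18:0  a_18=0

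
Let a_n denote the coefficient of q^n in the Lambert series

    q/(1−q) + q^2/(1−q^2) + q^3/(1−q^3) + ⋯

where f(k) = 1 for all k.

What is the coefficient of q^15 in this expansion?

a_15 = 4

q^15  k|15↦f(k): 15:1 5:1 3:1 1:1  a_15=4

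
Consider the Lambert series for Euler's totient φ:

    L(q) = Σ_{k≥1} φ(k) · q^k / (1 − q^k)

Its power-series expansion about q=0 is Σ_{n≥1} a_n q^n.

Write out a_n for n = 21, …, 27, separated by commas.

n=21: 21·1 7·3 3·7 1·21  φ→[12+6+2+1]=21
d|22:{22,11,2,1}  Σφ=10+10+1+1=22
[q^23] φ(23)=22,φ(1)=1 ⇒ 23
n=24: 1·24 2·12 3·8 4·6 6·4 8·3 12·2 24·1  φ→[1+1+2+2+2+4+4+8]=24
d|25:{25,5,1}  Σφ=20+4+1=25
d|26:{1,2,13,26}  Σφ=1+1+12+12=26
d|27:{27,9,3,1}  Σφ=18+6+2+1=27

21, 22, 23, 24, 25, 26, 27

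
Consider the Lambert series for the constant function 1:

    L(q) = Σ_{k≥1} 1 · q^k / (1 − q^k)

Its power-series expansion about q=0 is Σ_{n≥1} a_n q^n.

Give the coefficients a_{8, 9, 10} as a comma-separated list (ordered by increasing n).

4, 3, 4

n=8: 8·1 4·2 2·4 1·8  f→[1+1+1+1]=4
[q^9] f(1)=1,f(3)=1,f(9)=1 ⇒ 3
n=10: 1·10 2·5 5·2 10·1  f→[1+1+1+1]=4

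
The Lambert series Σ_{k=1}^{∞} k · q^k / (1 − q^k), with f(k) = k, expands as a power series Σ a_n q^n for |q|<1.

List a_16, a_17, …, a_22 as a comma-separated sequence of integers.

[q^16] f(16)=16,f(8)=8,f(4)=4,f(2)=2,f(1)=1 ⇒ 31
n=17: 1·17 17·1  f→[1+17]=18
[q^18] f(18)=18,f(9)=9,f(6)=6,f(3)=3,f(2)=2,f(1)=1 ⇒ 39
q^19  k|19↦f(k): 19:19 1:1  a_19=20
d|20:{1,2,4,5,10,20}  Σf=1+2+4+5+10+20=42
n=21: 21·1 7·3 3·7 1·21  f→[21+7+3+1]=32
q^22  k|22↦f(k): 1:1 2:2 11:11 22:22  a_22=36

31, 18, 39, 20, 42, 32, 36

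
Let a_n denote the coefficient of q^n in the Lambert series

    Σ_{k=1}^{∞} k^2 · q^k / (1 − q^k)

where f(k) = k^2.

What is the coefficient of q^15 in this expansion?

[q^15] f(15)=225,f(5)=25,f(3)=9,f(1)=1 ⇒ 260

a_15 = 260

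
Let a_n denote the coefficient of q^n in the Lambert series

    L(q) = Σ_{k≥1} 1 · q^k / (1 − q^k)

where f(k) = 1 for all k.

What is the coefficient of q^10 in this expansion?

n=10: 10·1 5·2 2·5 1·10  f→[1+1+1+1]=4

a_10 = 4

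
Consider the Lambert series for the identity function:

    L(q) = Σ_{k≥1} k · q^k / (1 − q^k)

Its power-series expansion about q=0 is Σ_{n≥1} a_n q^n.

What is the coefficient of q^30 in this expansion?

q^30  k|30↦f(k): 1:1 2:2 3:3 5:5 6:6 10:10 15:15 30:30  a_30=72

a_30 = 72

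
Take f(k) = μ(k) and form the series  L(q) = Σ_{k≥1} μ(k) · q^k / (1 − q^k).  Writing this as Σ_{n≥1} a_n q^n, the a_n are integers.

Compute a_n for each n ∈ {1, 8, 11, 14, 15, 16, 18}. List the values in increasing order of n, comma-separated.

[q^1] μ(1)=1 ⇒ 1
n=8: 1·8 2·4 4·2 8·1  μ→[1+(-1)+0+0]=0
q^11  k|11↦μ(k): 11:-1 1:1  a_11=0
q^14  k|14↦μ(k): 1:1 2:-1 7:-1 14:1  a_14=0
q^15  k|15↦μ(k): 15:1 5:-1 3:-1 1:1  a_15=0
q^16  k|16↦μ(k): 1:1 2:-1 4:0 8:0 16:0  a_16=0
d|18:{18,9,6,3,2,1}  Σμ=0+0+1+(-1)+(-1)+1=0

1, 0, 0, 0, 0, 0, 0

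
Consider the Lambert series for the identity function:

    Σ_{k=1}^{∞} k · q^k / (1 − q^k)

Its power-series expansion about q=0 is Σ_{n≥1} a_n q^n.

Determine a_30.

a_30 = 72

[q^30] f(30)=30,f(15)=15,f(10)=10,f(6)=6,f(5)=5,f(3)=3,f(2)=2,f(1)=1 ⇒ 72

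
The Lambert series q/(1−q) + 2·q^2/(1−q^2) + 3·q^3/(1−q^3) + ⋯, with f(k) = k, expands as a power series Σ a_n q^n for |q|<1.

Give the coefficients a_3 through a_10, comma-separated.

4, 7, 6, 12, 8, 15, 13, 18

q^3  k|3↦f(k): 1:1 3:3  a_3=4
[q^4] f(1)=1,f(2)=2,f(4)=4 ⇒ 7
[q^5] f(1)=1,f(5)=5 ⇒ 6
q^6  k|6↦f(k): 6:6 3:3 2:2 1:1  a_6=12
d|7:{7,1}  Σf=7+1=8
q^8  k|8↦f(k): 8:8 4:4 2:2 1:1  a_8=15
n=9: 1·9 3·3 9·1  f→[1+3+9]=13
[q^10] f(1)=1,f(2)=2,f(5)=5,f(10)=10 ⇒ 18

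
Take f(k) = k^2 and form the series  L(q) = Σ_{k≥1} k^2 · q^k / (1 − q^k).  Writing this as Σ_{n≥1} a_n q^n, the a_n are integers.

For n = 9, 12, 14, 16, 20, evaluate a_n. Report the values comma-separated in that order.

n=9: 1·9 3·3 9·1  f→[1+9+81]=91
d|12:{12,6,4,3,2,1}  Σf=144+36+16+9+4+1=210
[q^14] f(14)=196,f(7)=49,f(2)=4,f(1)=1 ⇒ 250
n=16: 16·1 8·2 4·4 2·8 1·16  f→[256+64+16+4+1]=341
q^20  k|20↦f(k): 1:1 2:4 4:16 5:25 10:100 20:400  a_20=546

91, 210, 250, 341, 546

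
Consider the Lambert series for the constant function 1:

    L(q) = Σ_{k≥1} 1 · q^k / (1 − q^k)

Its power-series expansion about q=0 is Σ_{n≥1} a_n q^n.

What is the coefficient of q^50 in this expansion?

a_50 = 6

n=50: 50·1 25·2 10·5 5·10 2·25 1·50  f→[1+1+1+1+1+1]=6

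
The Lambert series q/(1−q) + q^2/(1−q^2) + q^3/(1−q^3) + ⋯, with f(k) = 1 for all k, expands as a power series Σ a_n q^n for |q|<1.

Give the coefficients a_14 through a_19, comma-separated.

d|14:{1,2,7,14}  Σf=1+1+1+1=4
d|15:{1,3,5,15}  Σf=1+1+1+1=4
q^16  k|16↦f(k): 1:1 2:1 4:1 8:1 16:1  a_16=5
n=17: 17·1 1·17  f→[1+1]=2
d|18:{1,2,3,6,9,18}  Σf=1+1+1+1+1+1=6
d|19:{19,1}  Σf=1+1=2

4, 4, 5, 2, 6, 2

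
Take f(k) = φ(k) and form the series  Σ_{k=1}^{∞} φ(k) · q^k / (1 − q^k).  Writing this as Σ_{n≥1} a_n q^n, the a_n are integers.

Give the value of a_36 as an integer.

[q^36] φ(1)=1,φ(2)=1,φ(3)=2,φ(4)=2,φ(6)=2,φ(9)=6,φ(12)=4,φ(18)=6,φ(36)=12 ⇒ 36

a_36 = 36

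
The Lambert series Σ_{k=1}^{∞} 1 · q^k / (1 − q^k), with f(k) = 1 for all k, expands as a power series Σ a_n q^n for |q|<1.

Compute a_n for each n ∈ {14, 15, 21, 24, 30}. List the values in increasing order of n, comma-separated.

[q^14] f(14)=1,f(7)=1,f(2)=1,f(1)=1 ⇒ 4
d|15:{15,5,3,1}  Σf=1+1+1+1=4
d|21:{1,3,7,21}  Σf=1+1+1+1=4
n=24: 1·24 2·12 3·8 4·6 6·4 8·3 12·2 24·1  f→[1+1+1+1+1+1+1+1]=8
d|30:{30,15,10,6,5,3,2,1}  Σf=1+1+1+1+1+1+1+1=8

4, 4, 4, 8, 8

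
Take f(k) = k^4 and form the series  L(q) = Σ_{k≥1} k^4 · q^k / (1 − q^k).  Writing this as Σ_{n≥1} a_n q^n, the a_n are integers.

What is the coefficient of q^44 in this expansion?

q^44  k|44↦f(k): 44:3748096 22:234256 11:14641 4:256 2:16 1:1  a_44=3997266

a_44 = 3997266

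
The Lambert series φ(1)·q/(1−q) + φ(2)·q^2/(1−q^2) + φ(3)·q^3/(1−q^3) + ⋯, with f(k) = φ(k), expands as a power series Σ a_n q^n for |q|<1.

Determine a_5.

d|5:{5,1}  Σφ=4+1=5

a_5 = 5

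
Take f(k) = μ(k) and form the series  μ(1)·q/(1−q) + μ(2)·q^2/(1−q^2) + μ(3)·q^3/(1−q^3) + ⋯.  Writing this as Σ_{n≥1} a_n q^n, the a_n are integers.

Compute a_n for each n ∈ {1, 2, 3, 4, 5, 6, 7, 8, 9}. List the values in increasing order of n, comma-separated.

d|1:{1}  Σμ=1=1
q^2  k|2↦μ(k): 2:-1 1:1  a_2=0
[q^3] μ(3)=-1,μ(1)=1 ⇒ 0
q^4  k|4↦μ(k): 1:1 2:-1 4:0  a_4=0
n=5: 5·1 1·5  μ→[(-1)+1]=0
n=6: 1·6 2·3 3·2 6·1  μ→[1+(-1)+(-1)+1]=0
q^7  k|7↦μ(k): 7:-1 1:1  a_7=0
n=8: 1·8 2·4 4·2 8·1  μ→[1+(-1)+0+0]=0
q^9  k|9↦μ(k): 9:0 3:-1 1:1  a_9=0

1, 0, 0, 0, 0, 0, 0, 0, 0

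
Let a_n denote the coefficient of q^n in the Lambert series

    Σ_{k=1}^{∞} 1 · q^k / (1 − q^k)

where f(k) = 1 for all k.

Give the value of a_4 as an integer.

d|4:{1,2,4}  Σf=1+1+1=3

a_4 = 3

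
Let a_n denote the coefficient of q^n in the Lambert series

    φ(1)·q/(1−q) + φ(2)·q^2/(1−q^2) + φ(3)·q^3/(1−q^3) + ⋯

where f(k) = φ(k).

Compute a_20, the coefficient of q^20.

q^20  k|20↦φ(k): 1:1 2:1 4:2 5:4 10:4 20:8  a_20=20

a_20 = 20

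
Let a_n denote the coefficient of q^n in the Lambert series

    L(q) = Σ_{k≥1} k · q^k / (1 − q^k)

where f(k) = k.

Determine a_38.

a_38 = 60

d|38:{1,2,19,38}  Σf=1+2+19+38=60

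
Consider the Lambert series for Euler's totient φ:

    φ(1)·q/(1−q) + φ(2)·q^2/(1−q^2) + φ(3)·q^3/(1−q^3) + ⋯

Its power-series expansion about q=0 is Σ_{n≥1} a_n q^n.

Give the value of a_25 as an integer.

q^25  k|25↦φ(k): 25:20 5:4 1:1  a_25=25

a_25 = 25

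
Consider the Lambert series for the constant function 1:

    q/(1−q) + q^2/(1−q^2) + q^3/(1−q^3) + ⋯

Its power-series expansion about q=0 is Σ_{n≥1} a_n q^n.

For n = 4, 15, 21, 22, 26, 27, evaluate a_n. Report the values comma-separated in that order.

d|4:{1,2,4}  Σf=1+1+1=3
n=15: 15·1 5·3 3·5 1·15  f→[1+1+1+1]=4
[q^21] f(21)=1,f(7)=1,f(3)=1,f(1)=1 ⇒ 4
[q^22] f(22)=1,f(11)=1,f(2)=1,f(1)=1 ⇒ 4
[q^26] f(1)=1,f(2)=1,f(13)=1,f(26)=1 ⇒ 4
[q^27] f(1)=1,f(3)=1,f(9)=1,f(27)=1 ⇒ 4

3, 4, 4, 4, 4, 4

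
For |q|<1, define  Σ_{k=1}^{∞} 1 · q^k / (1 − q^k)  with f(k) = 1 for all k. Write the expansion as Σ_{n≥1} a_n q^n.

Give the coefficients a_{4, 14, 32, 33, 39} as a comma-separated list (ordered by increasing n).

n=4: 4·1 2·2 1·4  f→[1+1+1]=3
n=14: 14·1 7·2 2·7 1·14  f→[1+1+1+1]=4
n=32: 1·32 2·16 4·8 8·4 16·2 32·1  f→[1+1+1+1+1+1]=6
q^33  k|33↦f(k): 1:1 3:1 11:1 33:1  a_33=4
n=39: 39·1 13·3 3·13 1·39  f→[1+1+1+1]=4

3, 4, 6, 4, 4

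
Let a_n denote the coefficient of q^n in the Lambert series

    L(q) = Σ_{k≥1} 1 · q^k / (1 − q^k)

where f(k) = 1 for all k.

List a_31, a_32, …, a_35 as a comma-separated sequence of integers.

n=31: 1·31 31·1  f→[1+1]=2
n=32: 1·32 2·16 4·8 8·4 16·2 32·1  f→[1+1+1+1+1+1]=6
d|33:{1,3,11,33}  Σf=1+1+1+1=4
d|34:{34,17,2,1}  Σf=1+1+1+1=4
d|35:{35,7,5,1}  Σf=1+1+1+1=4

2, 6, 4, 4, 4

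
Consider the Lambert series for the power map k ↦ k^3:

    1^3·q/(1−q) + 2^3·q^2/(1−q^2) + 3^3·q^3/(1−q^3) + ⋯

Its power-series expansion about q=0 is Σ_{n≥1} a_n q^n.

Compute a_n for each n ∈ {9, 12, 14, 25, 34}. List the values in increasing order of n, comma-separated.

d|9:{1,3,9}  Σf=1+27+729=757
[q^12] f(12)=1728,f(6)=216,f(4)=64,f(3)=27,f(2)=8,f(1)=1 ⇒ 2044
[q^14] f(1)=1,f(2)=8,f(7)=343,f(14)=2744 ⇒ 3096
q^25  k|25↦f(k): 1:1 5:125 25:15625  a_25=15751
n=34: 34·1 17·2 2·17 1·34  f→[39304+4913+8+1]=44226

757, 2044, 3096, 15751, 44226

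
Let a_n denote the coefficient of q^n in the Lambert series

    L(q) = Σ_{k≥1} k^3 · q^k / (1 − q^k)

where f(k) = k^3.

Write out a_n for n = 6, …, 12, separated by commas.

q^6  k|6↦f(k): 6:216 3:27 2:8 1:1  a_6=252
[q^7] f(1)=1,f(7)=343 ⇒ 344
n=8: 1·8 2·4 4·2 8·1  f→[1+8+64+512]=585
d|9:{1,3,9}  Σf=1+27+729=757
q^10  k|10↦f(k): 10:1000 5:125 2:8 1:1  a_10=1134
d|11:{11,1}  Σf=1331+1=1332
d|12:{12,6,4,3,2,1}  Σf=1728+216+64+27+8+1=2044

252, 344, 585, 757, 1134, 1332, 2044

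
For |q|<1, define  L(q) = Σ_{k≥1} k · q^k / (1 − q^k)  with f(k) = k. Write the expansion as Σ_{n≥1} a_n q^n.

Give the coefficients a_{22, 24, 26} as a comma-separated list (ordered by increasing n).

[q^22] f(1)=1,f(2)=2,f(11)=11,f(22)=22 ⇒ 36
n=24: 24·1 12·2 8·3 6·4 4·6 3·8 2·12 1·24  f→[24+12+8+6+4+3+2+1]=60
[q^26] f(1)=1,f(2)=2,f(13)=13,f(26)=26 ⇒ 42

36, 60, 42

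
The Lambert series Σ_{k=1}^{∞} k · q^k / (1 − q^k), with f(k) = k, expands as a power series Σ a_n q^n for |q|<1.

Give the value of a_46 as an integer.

a_46 = 72

[q^46] f(1)=1,f(2)=2,f(23)=23,f(46)=46 ⇒ 72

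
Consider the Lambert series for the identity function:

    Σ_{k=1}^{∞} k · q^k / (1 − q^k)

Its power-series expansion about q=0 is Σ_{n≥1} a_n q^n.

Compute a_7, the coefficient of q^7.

a_7 = 8

[q^7] f(1)=1,f(7)=7 ⇒ 8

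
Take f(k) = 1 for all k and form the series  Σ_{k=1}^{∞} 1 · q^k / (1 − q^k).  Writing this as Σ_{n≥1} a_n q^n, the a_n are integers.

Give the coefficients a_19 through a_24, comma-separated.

[q^19] f(19)=1,f(1)=1 ⇒ 2
[q^20] f(1)=1,f(2)=1,f(4)=1,f(5)=1,f(10)=1,f(20)=1 ⇒ 6
d|21:{1,3,7,21}  Σf=1+1+1+1=4
d|22:{22,11,2,1}  Σf=1+1+1+1=4
d|23:{1,23}  Σf=1+1=2
d|24:{24,12,8,6,4,3,2,1}  Σf=1+1+1+1+1+1+1+1=8

2, 6, 4, 4, 2, 8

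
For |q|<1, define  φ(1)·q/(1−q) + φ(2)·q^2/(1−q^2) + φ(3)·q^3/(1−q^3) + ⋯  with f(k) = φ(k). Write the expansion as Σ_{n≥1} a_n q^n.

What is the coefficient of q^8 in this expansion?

d|8:{8,4,2,1}  Σφ=4+2+1+1=8

a_8 = 8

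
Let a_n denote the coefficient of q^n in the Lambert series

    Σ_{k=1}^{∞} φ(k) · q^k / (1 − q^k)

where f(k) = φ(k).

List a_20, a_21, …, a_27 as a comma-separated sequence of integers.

d|20:{20,10,5,4,2,1}  Σφ=8+4+4+2+1+1=20
q^21  k|21↦φ(k): 1:1 3:2 7:6 21:12  a_21=21
[q^22] φ(1)=1,φ(2)=1,φ(11)=10,φ(22)=10 ⇒ 22
[q^23] φ(1)=1,φ(23)=22 ⇒ 23
[q^24] φ(1)=1,φ(2)=1,φ(3)=2,φ(4)=2,φ(6)=2,φ(8)=4,φ(12)=4,φ(24)=8 ⇒ 24
d|25:{1,5,25}  Σφ=1+4+20=25
[q^26] φ(1)=1,φ(2)=1,φ(13)=12,φ(26)=12 ⇒ 26
[q^27] φ(27)=18,φ(9)=6,φ(3)=2,φ(1)=1 ⇒ 27

20, 21, 22, 23, 24, 25, 26, 27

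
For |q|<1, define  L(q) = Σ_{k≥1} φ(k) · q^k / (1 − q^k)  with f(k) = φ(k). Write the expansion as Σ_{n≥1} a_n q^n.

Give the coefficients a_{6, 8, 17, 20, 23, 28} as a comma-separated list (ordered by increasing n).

q^6  k|6↦φ(k): 6:2 3:2 2:1 1:1  a_6=6
d|8:{1,2,4,8}  Σφ=1+1+2+4=8
[q^17] φ(17)=16,φ(1)=1 ⇒ 17
[q^20] φ(1)=1,φ(2)=1,φ(4)=2,φ(5)=4,φ(10)=4,φ(20)=8 ⇒ 20
n=23: 23·1 1·23  φ→[22+1]=23
n=28: 1·28 2·14 4·7 7·4 14·2 28·1  φ→[1+1+2+6+6+12]=28

6, 8, 17, 20, 23, 28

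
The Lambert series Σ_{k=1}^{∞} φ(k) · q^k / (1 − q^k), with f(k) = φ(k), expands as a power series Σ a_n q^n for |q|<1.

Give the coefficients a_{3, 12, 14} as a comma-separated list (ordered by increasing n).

n=3: 1·3 3·1  φ→[1+2]=3
[q^12] φ(12)=4,φ(6)=2,φ(4)=2,φ(3)=2,φ(2)=1,φ(1)=1 ⇒ 12
n=14: 1·14 2·7 7·2 14·1  φ→[1+1+6+6]=14

3, 12, 14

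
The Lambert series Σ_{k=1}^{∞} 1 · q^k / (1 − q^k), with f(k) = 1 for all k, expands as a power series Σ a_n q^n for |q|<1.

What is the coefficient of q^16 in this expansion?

n=16: 16·1 8·2 4·4 2·8 1·16  f→[1+1+1+1+1]=5

a_16 = 5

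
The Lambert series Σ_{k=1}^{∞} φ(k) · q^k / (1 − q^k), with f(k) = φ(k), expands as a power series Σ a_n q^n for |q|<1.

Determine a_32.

q^32  k|32↦φ(k): 1:1 2:1 4:2 8:4 16:8 32:16  a_32=32

a_32 = 32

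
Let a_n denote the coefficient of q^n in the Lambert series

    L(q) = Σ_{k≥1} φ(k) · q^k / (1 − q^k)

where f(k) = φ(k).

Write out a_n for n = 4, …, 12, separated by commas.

n=4: 1·4 2·2 4·1  φ→[1+1+2]=4
[q^5] φ(1)=1,φ(5)=4 ⇒ 5
d|6:{1,2,3,6}  Σφ=1+1+2+2=6
d|7:{7,1}  Σφ=6+1=7
[q^8] φ(1)=1,φ(2)=1,φ(4)=2,φ(8)=4 ⇒ 8
[q^9] φ(1)=1,φ(3)=2,φ(9)=6 ⇒ 9
d|10:{10,5,2,1}  Σφ=4+4+1+1=10
n=11: 1·11 11·1  φ→[1+10]=11
d|12:{12,6,4,3,2,1}  Σφ=4+2+2+2+1+1=12

4, 5, 6, 7, 8, 9, 10, 11, 12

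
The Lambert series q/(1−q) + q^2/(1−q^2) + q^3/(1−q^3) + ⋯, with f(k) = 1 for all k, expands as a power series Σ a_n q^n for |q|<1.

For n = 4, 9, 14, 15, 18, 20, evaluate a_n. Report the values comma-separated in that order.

n=4: 4·1 2·2 1·4  f→[1+1+1]=3
[q^9] f(1)=1,f(3)=1,f(9)=1 ⇒ 3
d|14:{14,7,2,1}  Σf=1+1+1+1=4
q^15  k|15↦f(k): 1:1 3:1 5:1 15:1  a_15=4
n=18: 18·1 9·2 6·3 3·6 2·9 1·18  f→[1+1+1+1+1+1]=6
[q^20] f(1)=1,f(2)=1,f(4)=1,f(5)=1,f(10)=1,f(20)=1 ⇒ 6

3, 3, 4, 4, 6, 6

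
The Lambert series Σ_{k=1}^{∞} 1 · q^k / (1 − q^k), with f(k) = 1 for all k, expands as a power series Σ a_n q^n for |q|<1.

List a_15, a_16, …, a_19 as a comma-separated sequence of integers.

4, 5, 2, 6, 2

n=15: 15·1 5·3 3·5 1·15  f→[1+1+1+1]=4
n=16: 1·16 2·8 4·4 8·2 16·1  f→[1+1+1+1+1]=5
q^17  k|17↦f(k): 1:1 17:1  a_17=2
n=18: 1·18 2·9 3·6 6·3 9·2 18·1  f→[1+1+1+1+1+1]=6
q^19  k|19↦f(k): 1:1 19:1  a_19=2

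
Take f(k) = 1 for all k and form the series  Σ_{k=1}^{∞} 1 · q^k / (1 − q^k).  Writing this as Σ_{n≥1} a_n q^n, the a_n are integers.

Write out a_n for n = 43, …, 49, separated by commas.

2, 6, 6, 4, 2, 10, 3

d|43:{43,1}  Σf=1+1=2
q^44  k|44↦f(k): 1:1 2:1 4:1 11:1 22:1 44:1  a_44=6
[q^45] f(45)=1,f(15)=1,f(9)=1,f(5)=1,f(3)=1,f(1)=1 ⇒ 6
n=46: 1·46 2·23 23·2 46·1  f→[1+1+1+1]=4
d|47:{47,1}  Σf=1+1=2
[q^48] f(1)=1,f(2)=1,f(3)=1,f(4)=1,f(6)=1,f(8)=1,f(12)=1,f(16)=1,f(24)=1,f(48)=1 ⇒ 10
d|49:{1,7,49}  Σf=1+1+1=3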